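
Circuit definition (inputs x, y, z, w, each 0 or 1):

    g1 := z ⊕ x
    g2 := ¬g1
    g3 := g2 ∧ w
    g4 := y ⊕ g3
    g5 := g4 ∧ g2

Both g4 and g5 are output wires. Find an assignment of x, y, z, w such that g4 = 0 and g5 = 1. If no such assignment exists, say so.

Across all 16 input combinations, none give both g4 = 0 and g5 = 1.

no solution exists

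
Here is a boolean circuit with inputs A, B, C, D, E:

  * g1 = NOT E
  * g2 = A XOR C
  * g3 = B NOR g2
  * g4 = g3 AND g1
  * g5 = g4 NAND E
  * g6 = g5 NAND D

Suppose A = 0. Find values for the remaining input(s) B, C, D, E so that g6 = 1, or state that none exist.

B=0, C=0, D=0, E=0

g6 = g5 NAND D must be 1, so at least one of g5, D is 0.
Check with A = 0 and B=0, C=0, D=0, E=0:
g1 = NOT E = NOT 0 = 1
g2 = A XOR C = 0 XOR 0 = 0
g3 = B NOR g2 = 0 NOR 0 = 1
g4 = g3 AND g1 = 1 AND 1 = 1
g5 = g4 NAND E = 1 NAND 0 = 1
g6 = g5 NAND D = 1 NAND 0 = 1
So g6 = 1.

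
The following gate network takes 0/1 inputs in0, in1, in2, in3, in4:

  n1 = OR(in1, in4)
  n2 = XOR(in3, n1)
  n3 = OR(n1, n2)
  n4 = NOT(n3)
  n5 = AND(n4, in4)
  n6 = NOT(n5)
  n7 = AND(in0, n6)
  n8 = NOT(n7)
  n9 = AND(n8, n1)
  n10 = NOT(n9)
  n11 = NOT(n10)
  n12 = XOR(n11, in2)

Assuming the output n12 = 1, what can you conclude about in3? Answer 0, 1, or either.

Both values of in3 occur among assignments with n12 = 1:
  in3=0: in0=0, in1=0, in2=0, in3=0, in4=1
  in3=1: in0=0, in1=0, in2=0, in3=1, in4=1

either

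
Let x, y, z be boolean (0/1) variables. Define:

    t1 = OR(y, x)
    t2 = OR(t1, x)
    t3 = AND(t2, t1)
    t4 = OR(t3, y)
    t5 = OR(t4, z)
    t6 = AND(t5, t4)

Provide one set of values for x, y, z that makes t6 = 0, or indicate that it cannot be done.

x=0 y=0 z=1

t6 = AND(t5, t4) must be 0, so at least one of t5, t4 is 0.
Check with x=0 y=0 z=1:
t1 = OR(y, x) = OR(0, 0) = 0
t2 = OR(t1, x) = OR(0, 0) = 0
t3 = AND(t2, t1) = AND(0, 0) = 0
t4 = OR(t3, y) = OR(0, 0) = 0
t5 = OR(t4, z) = OR(0, 1) = 1
t6 = AND(t5, t4) = AND(1, 0) = 0
So t6 = 0 as required.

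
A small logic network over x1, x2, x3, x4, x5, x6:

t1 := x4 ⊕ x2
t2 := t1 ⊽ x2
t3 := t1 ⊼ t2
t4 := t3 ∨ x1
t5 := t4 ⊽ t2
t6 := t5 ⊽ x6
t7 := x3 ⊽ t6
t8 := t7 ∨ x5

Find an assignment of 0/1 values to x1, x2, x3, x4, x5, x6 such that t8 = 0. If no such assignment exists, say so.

t8 = t7 ∨ x5 must be 0, so both t7 = 0 and x5 = 0.
Check with x1=0, x2=1, x3=1, x4=1, x5=0, x6=1:
t1 = x4 ⊕ x2 = 1 ⊕ 1 = 0
t2 = t1 ⊽ x2 = 0 ⊽ 1 = 0
t3 = t1 ⊼ t2 = 0 ⊼ 0 = 1
t4 = t3 ∨ x1 = 1 ∨ 0 = 1
t5 = t4 ⊽ t2 = 1 ⊽ 0 = 0
t6 = t5 ⊽ x6 = 0 ⊽ 1 = 0
t7 = x3 ⊽ t6 = 1 ⊽ 0 = 0
t8 = t7 ∨ x5 = 0 ∨ 0 = 0
So t8 = 0 as required.

x1=0, x2=1, x3=1, x4=1, x5=0, x6=1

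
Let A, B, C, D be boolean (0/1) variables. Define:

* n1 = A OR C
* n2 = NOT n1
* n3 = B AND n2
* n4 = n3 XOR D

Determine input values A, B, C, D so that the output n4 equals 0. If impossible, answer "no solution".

Check with A=1, B=0, C=1, D=0:
n1 = A OR C = 1 OR 1 = 1
n2 = NOT n1 = NOT 1 = 0
n3 = B AND n2 = 0 AND 0 = 0
n4 = n3 XOR D = 0 XOR 0 = 0
So n4 = 0 as required.

A=1, B=0, C=1, D=0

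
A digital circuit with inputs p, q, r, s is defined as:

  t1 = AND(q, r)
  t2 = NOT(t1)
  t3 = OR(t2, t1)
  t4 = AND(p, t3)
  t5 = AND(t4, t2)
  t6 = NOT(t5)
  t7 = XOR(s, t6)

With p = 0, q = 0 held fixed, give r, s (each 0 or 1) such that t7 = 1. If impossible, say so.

r=0, s=0

t7 = XOR(s, t6) must be 1, so s and t6 differ.
Check with p = 0, q = 0 and r=0, s=0:
t1 = AND(q, r) = AND(0, 0) = 0
t2 = NOT(t1) = NOT 0 = 1
t3 = OR(t2, t1) = OR(1, 0) = 1
t4 = AND(p, t3) = AND(0, 1) = 0
t5 = AND(t4, t2) = AND(0, 1) = 0
t6 = NOT(t5) = NOT 0 = 1
t7 = XOR(s, t6) = XOR(0, 1) = 1
So t7 = 1.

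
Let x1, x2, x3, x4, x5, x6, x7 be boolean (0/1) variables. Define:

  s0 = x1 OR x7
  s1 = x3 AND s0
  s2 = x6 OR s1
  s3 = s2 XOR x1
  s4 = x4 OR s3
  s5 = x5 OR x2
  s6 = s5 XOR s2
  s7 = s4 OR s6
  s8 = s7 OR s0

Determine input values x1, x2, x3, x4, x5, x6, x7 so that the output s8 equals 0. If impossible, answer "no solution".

s8 = s7 OR s0 must be 0, so both s7 = 0 and s0 = 0.
Check with x1=0, x2=0, x3=1, x4=0, x5=0, x6=0, x7=0:
s0 = x1 OR x7 = 0 OR 0 = 0
s1 = x3 AND s0 = 1 AND 0 = 0
s2 = x6 OR s1 = 0 OR 0 = 0
s3 = s2 XOR x1 = 0 XOR 0 = 0
s4 = x4 OR s3 = 0 OR 0 = 0
s5 = x5 OR x2 = 0 OR 0 = 0
s6 = s5 XOR s2 = 0 XOR 0 = 0
s7 = s4 OR s6 = 0 OR 0 = 0
s8 = s7 OR s0 = 0 OR 0 = 0
So s8 = 0 as required.

x1=0, x2=0, x3=1, x4=0, x5=0, x6=0, x7=0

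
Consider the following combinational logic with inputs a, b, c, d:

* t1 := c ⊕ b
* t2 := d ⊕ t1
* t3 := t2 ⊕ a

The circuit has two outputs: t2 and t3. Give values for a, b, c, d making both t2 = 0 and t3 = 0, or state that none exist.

Check with a=0, b=0, c=1, d=1:
t1 = c ⊕ b = 1 ⊕ 0 = 1
t2 = d ⊕ t1 = 1 ⊕ 1 = 0
t3 = t2 ⊕ a = 0 ⊕ 0 = 0
So t2 = 0 and t3 = 0.

a=0, b=0, c=1, d=1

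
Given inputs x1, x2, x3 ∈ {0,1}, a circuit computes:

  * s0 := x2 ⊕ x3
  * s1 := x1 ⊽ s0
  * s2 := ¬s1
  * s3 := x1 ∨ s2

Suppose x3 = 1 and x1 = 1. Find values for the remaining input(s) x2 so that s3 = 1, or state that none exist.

x2=1

s3 = x1 ∨ s2 must be 1, so at least one of x1, s2 is 1.
Check with x3 = 1 and x1 = 1 and x2=1:
s0 = x2 ⊕ x3 = 1 ⊕ 1 = 0
s1 = x1 ⊽ s0 = 1 ⊽ 0 = 0
s2 = ¬s1 = ¬0 = 1
s3 = x1 ∨ s2 = 1 ∨ 1 = 1
So s3 = 1.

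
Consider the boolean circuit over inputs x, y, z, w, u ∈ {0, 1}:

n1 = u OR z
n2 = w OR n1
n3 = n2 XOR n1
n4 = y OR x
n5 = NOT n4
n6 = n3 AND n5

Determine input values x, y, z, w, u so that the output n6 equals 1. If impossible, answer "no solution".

n6 = n3 AND n5 must be 1, so both n3 = 1 and n5 = 1.
Check with x=0, y=0, z=0, w=1, u=0:
n1 = u OR z = 0 OR 0 = 0
n2 = w OR n1 = 1 OR 0 = 1
n3 = n2 XOR n1 = 1 XOR 0 = 1
n4 = y OR x = 0 OR 0 = 0
n5 = NOT n4 = NOT 0 = 1
n6 = n3 AND n5 = 1 AND 1 = 1
So n6 = 1 as required.

x=0, y=0, z=0, w=1, u=0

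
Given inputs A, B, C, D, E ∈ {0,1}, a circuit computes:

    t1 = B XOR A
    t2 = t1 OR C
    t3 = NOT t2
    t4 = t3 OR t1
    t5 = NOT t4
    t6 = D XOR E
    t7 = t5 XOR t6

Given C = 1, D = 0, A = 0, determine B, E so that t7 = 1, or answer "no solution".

t7 = t5 XOR t6 must be 1, so t5 and t6 differ.
Check with C = 1, D = 0, A = 0 and B=1, E=1:
t1 = B XOR A = 1 XOR 0 = 1
t2 = t1 OR C = 1 OR 1 = 1
t3 = NOT t2 = NOT 1 = 0
t4 = t3 OR t1 = 0 OR 1 = 1
t5 = NOT t4 = NOT 1 = 0
t6 = D XOR E = 0 XOR 1 = 1
t7 = t5 XOR t6 = 0 XOR 1 = 1
So t7 = 1.

B=1, E=1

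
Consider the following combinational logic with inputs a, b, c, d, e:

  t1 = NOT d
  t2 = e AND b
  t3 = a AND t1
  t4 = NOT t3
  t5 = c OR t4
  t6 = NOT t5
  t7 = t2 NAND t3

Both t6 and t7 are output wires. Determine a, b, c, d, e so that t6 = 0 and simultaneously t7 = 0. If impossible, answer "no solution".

Check with a=1 b=1 c=1 d=0 e=1:
t1 = NOT d = NOT 0 = 1
t2 = e AND b = 1 AND 1 = 1
t3 = a AND t1 = 1 AND 1 = 1
t4 = NOT t3 = NOT 1 = 0
t5 = c OR t4 = 1 OR 0 = 1
t6 = NOT t5 = NOT 1 = 0
t7 = t2 NAND t3 = 1 NAND 1 = 0
So t6 = 0 and t7 = 0.

a=1 b=1 c=1 d=0 e=1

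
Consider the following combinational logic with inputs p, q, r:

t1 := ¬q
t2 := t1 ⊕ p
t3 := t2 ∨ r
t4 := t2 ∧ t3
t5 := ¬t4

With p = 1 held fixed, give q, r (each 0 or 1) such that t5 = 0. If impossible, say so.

Check with p = 1 and q=1, r=0:
t1 = ¬q = ¬1 = 0
t2 = t1 ⊕ p = 0 ⊕ 1 = 1
t3 = t2 ∨ r = 1 ∨ 0 = 1
t4 = t2 ∧ t3 = 1 ∧ 1 = 1
t5 = ¬t4 = ¬1 = 0
So t5 = 0.

q=1 r=0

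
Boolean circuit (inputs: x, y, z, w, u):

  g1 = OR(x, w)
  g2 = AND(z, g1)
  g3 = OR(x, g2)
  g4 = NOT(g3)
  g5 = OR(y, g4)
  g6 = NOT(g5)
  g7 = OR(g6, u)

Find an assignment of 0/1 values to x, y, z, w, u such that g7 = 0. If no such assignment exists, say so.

x=1 y=1 z=1 w=1 u=0

g7 = OR(g6, u) must be 0, so both g6 = 0 and u = 0.
g6 = NOT(g5) must be 0, so g5 = 1.
Check with x=1 y=1 z=1 w=1 u=0:
g1 = OR(x, w) = OR(1, 1) = 1
g2 = AND(z, g1) = AND(1, 1) = 1
g3 = OR(x, g2) = OR(1, 1) = 1
g4 = NOT(g3) = NOT 1 = 0
g5 = OR(y, g4) = OR(1, 0) = 1
g6 = NOT(g5) = NOT 1 = 0
g7 = OR(g6, u) = OR(0, 0) = 0
So g7 = 0 as required.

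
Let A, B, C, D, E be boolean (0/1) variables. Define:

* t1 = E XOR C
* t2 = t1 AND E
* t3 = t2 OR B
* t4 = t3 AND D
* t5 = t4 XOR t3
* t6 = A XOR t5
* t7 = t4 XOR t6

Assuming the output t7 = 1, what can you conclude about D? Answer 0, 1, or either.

either

Both values of D occur among assignments with t7 = 1:
  D=0: A=0, B=0, C=0, D=0, E=1
  D=1: A=0, B=0, C=0, D=1, E=1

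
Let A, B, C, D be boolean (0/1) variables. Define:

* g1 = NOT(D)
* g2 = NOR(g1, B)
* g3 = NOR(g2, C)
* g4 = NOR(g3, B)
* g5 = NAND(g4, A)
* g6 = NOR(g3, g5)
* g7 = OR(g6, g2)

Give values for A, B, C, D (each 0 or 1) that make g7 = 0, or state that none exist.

A=0, B=0, C=1, D=0

g7 = OR(g6, g2) must be 0, so both g6 = 0 and g2 = 0.
g6 = NOR(g3, g5) must be 0, so at least one of g3, g5 is 1.
g2 = NOR(g1, B) must be 0, so at least one of g1, B is 1.
Check with A=0, B=0, C=1, D=0:
g1 = NOT(D) = NOT 0 = 1
g2 = NOR(g1, B) = NOR(1, 0) = 0
g3 = NOR(g2, C) = NOR(0, 1) = 0
g4 = NOR(g3, B) = NOR(0, 0) = 1
g5 = NAND(g4, A) = NAND(1, 0) = 1
g6 = NOR(g3, g5) = NOR(0, 1) = 0
g7 = OR(g6, g2) = OR(0, 0) = 0
So g7 = 0 as required.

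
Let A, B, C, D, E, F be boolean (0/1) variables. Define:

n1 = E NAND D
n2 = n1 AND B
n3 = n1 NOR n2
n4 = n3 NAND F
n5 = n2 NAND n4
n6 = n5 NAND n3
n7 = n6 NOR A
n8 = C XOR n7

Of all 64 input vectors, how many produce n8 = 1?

n8 = C XOR n7 must be 1, so C and n7 differ.
Enumerating the 64 input combinations, 32 give n8 = 1 and 32 give n8 = 0.

32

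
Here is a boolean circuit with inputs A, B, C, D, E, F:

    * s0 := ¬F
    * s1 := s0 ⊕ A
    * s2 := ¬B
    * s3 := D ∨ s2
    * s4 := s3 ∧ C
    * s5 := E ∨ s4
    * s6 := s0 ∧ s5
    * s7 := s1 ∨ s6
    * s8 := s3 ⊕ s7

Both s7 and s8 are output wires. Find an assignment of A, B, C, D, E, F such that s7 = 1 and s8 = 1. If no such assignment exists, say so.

A=1, B=1, C=0, D=0, E=0, F=1

Check with A=1, B=1, C=0, D=0, E=0, F=1:
s0 = ¬F = ¬1 = 0
s1 = s0 ⊕ A = 0 ⊕ 1 = 1
s2 = ¬B = ¬1 = 0
s3 = D ∨ s2 = 0 ∨ 0 = 0
s4 = s3 ∧ C = 0 ∧ 0 = 0
s5 = E ∨ s4 = 0 ∨ 0 = 0
s6 = s0 ∧ s5 = 0 ∧ 0 = 0
s7 = s1 ∨ s6 = 1 ∨ 0 = 1
s8 = s3 ⊕ s7 = 0 ⊕ 1 = 1
So s7 = 1 and s8 = 1.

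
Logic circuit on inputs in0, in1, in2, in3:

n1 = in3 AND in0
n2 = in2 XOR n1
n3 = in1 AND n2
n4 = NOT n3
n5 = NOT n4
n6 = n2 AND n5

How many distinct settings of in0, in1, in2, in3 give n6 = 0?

12

n6 = n2 AND n5 must be 0, so at least one of n2, n5 is 0.
Enumerating the 16 input combinations, 12 give n6 = 0 and 4 give n6 = 1.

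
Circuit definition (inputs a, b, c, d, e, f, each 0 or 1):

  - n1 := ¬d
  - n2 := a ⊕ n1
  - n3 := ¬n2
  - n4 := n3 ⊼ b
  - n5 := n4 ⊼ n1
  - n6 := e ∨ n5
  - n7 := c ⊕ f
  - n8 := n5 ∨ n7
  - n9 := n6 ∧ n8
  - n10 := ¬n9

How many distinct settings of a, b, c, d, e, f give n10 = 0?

n10 = ¬n9 must be 0, so n9 = 1.
Enumerating the 64 input combinations, 46 give n10 = 0 and 18 give n10 = 1.

46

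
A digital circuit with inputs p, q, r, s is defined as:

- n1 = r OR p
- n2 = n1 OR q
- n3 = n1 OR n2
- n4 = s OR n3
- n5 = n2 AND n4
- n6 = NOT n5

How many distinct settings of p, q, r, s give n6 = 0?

14

n6 = NOT n5 must be 0, so n5 = 1.
n5 = n2 AND n4 must be 1, so both n2 = 1 and n4 = 1.
Enumerating the 16 input combinations, 14 give n6 = 0 and 2 give n6 = 1.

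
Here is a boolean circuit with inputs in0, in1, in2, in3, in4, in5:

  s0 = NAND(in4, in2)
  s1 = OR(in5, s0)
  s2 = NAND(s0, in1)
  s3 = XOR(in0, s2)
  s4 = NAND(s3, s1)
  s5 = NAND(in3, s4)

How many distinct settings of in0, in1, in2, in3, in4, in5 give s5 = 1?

s5 = NAND(in3, s4) must be 1, so at least one of in3, s4 is 0.
Enumerating the 64 input combinations, 46 give s5 = 1 and 18 give s5 = 0.

46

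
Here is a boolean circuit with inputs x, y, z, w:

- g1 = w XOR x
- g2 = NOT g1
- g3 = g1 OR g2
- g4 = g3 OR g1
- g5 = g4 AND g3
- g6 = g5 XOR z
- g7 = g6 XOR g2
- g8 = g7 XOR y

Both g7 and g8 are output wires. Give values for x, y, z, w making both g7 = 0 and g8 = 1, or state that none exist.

Check with x=0 y=1 z=1 w=1:
g1 = w XOR x = 1 XOR 0 = 1
g2 = NOT g1 = NOT 1 = 0
g3 = g1 OR g2 = 1 OR 0 = 1
g4 = g3 OR g1 = 1 OR 1 = 1
g5 = g4 AND g3 = 1 AND 1 = 1
g6 = g5 XOR z = 1 XOR 1 = 0
g7 = g6 XOR g2 = 0 XOR 0 = 0
g8 = g7 XOR y = 0 XOR 1 = 1
So g7 = 0 and g8 = 1.

x=0 y=1 z=1 w=1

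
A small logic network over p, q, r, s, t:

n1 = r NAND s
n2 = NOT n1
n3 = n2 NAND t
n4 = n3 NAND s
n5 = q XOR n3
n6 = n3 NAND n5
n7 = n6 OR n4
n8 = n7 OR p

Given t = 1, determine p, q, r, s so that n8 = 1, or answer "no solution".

p=1, q=1, r=0, s=0

n8 = n7 OR p must be 1, so at least one of n7, p is 1.
Check with t = 1 and p=1, q=1, r=0, s=0:
n1 = r NAND s = 0 NAND 0 = 1
n2 = NOT n1 = NOT 1 = 0
n3 = n2 NAND t = 0 NAND 1 = 1
n4 = n3 NAND s = 1 NAND 0 = 1
n5 = q XOR n3 = 1 XOR 1 = 0
n6 = n3 NAND n5 = 1 NAND 0 = 1
n7 = n6 OR n4 = 1 OR 1 = 1
n8 = n7 OR p = 1 OR 1 = 1
So n8 = 1.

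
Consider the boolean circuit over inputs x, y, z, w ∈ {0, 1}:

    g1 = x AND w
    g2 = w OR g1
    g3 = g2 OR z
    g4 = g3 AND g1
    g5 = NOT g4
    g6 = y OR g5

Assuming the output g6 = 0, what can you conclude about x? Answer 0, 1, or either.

g6 = y OR g5 must be 0, so both y = 0 and g5 = 0.
Every assignment with g6 = 0 has x = 1; there are 2 such assignment(s).
  x=1, y=0, z=0, w=1
  x=1, y=0, z=1, w=1

1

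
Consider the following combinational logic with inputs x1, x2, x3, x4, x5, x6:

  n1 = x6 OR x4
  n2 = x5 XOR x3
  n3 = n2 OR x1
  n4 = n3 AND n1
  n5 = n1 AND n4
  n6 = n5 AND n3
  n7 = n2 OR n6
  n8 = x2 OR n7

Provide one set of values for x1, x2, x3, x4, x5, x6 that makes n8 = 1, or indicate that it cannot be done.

Check with x1=1 x2=0 x3=0 x4=0 x5=1 x6=1:
n1 = x6 OR x4 = 1 OR 0 = 1
n2 = x5 XOR x3 = 1 XOR 0 = 1
n3 = n2 OR x1 = 1 OR 1 = 1
n4 = n3 AND n1 = 1 AND 1 = 1
n5 = n1 AND n4 = 1 AND 1 = 1
n6 = n5 AND n3 = 1 AND 1 = 1
n7 = n2 OR n6 = 1 OR 1 = 1
n8 = x2 OR n7 = 0 OR 1 = 1
So n8 = 1 as required.

x1=1 x2=0 x3=0 x4=0 x5=1 x6=1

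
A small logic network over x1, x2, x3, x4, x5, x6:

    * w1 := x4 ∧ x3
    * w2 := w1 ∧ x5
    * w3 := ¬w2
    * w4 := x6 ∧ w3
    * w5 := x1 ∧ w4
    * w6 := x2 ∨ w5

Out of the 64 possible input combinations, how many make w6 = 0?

25

w6 = x2 ∨ w5 must be 0, so both x2 = 0 and w5 = 0.
w5 = x1 ∧ w4 must be 0, so at least one of x1, w4 is 0.
Enumerating the 64 input combinations, 25 give w6 = 0 and 39 give w6 = 1.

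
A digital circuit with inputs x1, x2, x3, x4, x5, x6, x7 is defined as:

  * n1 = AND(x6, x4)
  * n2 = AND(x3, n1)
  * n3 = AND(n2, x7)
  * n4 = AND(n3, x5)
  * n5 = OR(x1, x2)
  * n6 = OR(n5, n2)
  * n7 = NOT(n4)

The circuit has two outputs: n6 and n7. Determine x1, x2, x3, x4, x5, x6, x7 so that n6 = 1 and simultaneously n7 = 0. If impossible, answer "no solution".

x1=0, x2=1, x3=1, x4=1, x5=1, x6=1, x7=1

Check with x1=0, x2=1, x3=1, x4=1, x5=1, x6=1, x7=1:
n1 = AND(x6, x4) = AND(1, 1) = 1
n2 = AND(x3, n1) = AND(1, 1) = 1
n3 = AND(n2, x7) = AND(1, 1) = 1
n4 = AND(n3, x5) = AND(1, 1) = 1
n5 = OR(x1, x2) = OR(0, 1) = 1
n6 = OR(n5, n2) = OR(1, 1) = 1
n7 = NOT(n4) = NOT 1 = 0
So n6 = 1 and n7 = 0.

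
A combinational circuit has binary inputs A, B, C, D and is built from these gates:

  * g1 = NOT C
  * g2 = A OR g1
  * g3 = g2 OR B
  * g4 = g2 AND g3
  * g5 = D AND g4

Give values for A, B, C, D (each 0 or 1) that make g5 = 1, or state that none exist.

g5 = D AND g4 must be 1, so both D = 1 and g4 = 1.
Check with A=0, B=0, C=0, D=1:
g1 = NOT C = NOT 0 = 1
g2 = A OR g1 = 0 OR 1 = 1
g3 = g2 OR B = 1 OR 0 = 1
g4 = g2 AND g3 = 1 AND 1 = 1
g5 = D AND g4 = 1 AND 1 = 1
So g5 = 1 as required.

A=0, B=0, C=0, D=1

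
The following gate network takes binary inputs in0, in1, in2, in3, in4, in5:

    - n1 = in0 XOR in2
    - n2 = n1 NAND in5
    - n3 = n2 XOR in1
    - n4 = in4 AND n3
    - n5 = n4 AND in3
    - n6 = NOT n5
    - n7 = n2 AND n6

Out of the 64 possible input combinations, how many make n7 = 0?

n7 = n2 AND n6 must be 0, so at least one of n2, n6 is 0.
Enumerating the 64 input combinations, 22 give n7 = 0 and 42 give n7 = 1.

22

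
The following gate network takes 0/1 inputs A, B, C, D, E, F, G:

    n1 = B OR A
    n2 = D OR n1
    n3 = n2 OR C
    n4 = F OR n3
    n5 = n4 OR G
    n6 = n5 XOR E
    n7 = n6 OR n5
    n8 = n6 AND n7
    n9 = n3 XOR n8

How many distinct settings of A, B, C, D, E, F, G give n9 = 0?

64

n9 = n3 XOR n8 must be 0, so n3 and n8 are equal.
Enumerating the 128 input combinations, 64 give n9 = 0 and 64 give n9 = 1.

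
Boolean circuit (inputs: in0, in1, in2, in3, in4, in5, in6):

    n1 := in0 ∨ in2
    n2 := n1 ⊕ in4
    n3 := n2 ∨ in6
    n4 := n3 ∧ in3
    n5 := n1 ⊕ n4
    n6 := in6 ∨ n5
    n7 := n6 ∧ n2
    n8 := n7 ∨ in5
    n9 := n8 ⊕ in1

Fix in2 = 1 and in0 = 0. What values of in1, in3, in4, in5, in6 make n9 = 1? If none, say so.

Check with in2 = 1 and in0 = 0 and in1=1, in3=1, in4=0, in5=0, in6=0:
n1 = in0 ∨ in2 = 0 ∨ 1 = 1
n2 = n1 ⊕ in4 = 1 ⊕ 0 = 1
n3 = n2 ∨ in6 = 1 ∨ 0 = 1
n4 = n3 ∧ in3 = 1 ∧ 1 = 1
n5 = n1 ⊕ n4 = 1 ⊕ 1 = 0
n6 = in6 ∨ n5 = 0 ∨ 0 = 0
n7 = n6 ∧ n2 = 0 ∧ 1 = 0
n8 = n7 ∨ in5 = 0 ∨ 0 = 0
n9 = n8 ⊕ in1 = 0 ⊕ 1 = 1
So n9 = 1.

in1=1, in3=1, in4=0, in5=0, in6=0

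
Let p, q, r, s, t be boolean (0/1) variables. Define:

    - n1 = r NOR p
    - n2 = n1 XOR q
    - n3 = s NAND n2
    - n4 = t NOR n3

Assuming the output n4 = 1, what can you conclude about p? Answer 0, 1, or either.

Both values of p occur among assignments with n4 = 1:
  p=0: p=0, q=0, r=0, s=1, t=0
  p=1: p=1, q=1, r=0, s=1, t=0

either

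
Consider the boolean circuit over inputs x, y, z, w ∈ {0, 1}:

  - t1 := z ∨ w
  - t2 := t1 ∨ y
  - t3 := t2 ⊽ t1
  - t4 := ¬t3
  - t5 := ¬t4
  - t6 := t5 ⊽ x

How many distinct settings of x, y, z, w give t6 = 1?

t6 = t5 ⊽ x must be 1, so both t5 = 0 and x = 0.
t5 = ¬t4 must be 0, so t4 = 1.
t4 = ¬t3 must be 1, so t3 = 0.
Enumerating the 16 input combinations, 7 give t6 = 1 and 9 give t6 = 0.

7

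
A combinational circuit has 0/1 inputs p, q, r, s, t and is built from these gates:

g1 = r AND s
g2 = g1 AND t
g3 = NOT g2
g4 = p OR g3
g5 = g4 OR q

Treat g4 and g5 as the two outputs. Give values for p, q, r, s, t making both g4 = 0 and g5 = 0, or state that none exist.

p=0, q=0, r=1, s=1, t=1

Check with p=0, q=0, r=1, s=1, t=1:
g1 = r AND s = 1 AND 1 = 1
g2 = g1 AND t = 1 AND 1 = 1
g3 = NOT g2 = NOT 1 = 0
g4 = p OR g3 = 0 OR 0 = 0
g5 = g4 OR q = 0 OR 0 = 0
So g4 = 0 and g5 = 0.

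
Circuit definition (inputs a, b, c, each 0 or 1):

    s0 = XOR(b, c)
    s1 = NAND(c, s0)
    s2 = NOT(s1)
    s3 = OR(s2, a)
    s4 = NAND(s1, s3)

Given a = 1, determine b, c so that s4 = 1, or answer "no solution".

s4 = NAND(s1, s3) must be 1, so at least one of s1, s3 is 0.
Check with a = 1 and b=0, c=1:
s0 = XOR(b, c) = XOR(0, 1) = 1
s1 = NAND(c, s0) = NAND(1, 1) = 0
s2 = NOT(s1) = NOT 0 = 1
s3 = OR(s2, a) = OR(1, 1) = 1
s4 = NAND(s1, s3) = NAND(0, 1) = 1
So s4 = 1.

b=0, c=1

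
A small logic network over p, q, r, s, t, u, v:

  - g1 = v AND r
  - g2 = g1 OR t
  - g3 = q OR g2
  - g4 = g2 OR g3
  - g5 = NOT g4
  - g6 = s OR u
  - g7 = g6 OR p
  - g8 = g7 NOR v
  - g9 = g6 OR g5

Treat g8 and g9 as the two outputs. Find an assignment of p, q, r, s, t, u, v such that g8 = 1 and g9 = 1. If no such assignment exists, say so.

Check with p=0 q=0 r=0 s=0 t=0 u=0 v=0:
g1 = v AND r = 0 AND 0 = 0
g2 = g1 OR t = 0 OR 0 = 0
g3 = q OR g2 = 0 OR 0 = 0
g4 = g2 OR g3 = 0 OR 0 = 0
g5 = NOT g4 = NOT 0 = 1
g6 = s OR u = 0 OR 0 = 0
g7 = g6 OR p = 0 OR 0 = 0
g8 = g7 NOR v = 0 NOR 0 = 1
g9 = g6 OR g5 = 0 OR 1 = 1
So g8 = 1 and g9 = 1.

p=0 q=0 r=0 s=0 t=0 u=0 v=0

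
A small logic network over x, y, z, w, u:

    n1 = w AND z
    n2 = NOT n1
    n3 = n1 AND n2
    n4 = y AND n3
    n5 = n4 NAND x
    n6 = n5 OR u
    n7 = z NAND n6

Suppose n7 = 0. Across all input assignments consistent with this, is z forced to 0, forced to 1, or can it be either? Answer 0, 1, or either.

1

n7 = z NAND n6 must be 0, so both z = 1 and n6 = 1.
n6 = n5 OR u must be 1, so at least one of n5, u is 1.
Every assignment with n7 = 0 has z = 1; there are 16 such assignment(s).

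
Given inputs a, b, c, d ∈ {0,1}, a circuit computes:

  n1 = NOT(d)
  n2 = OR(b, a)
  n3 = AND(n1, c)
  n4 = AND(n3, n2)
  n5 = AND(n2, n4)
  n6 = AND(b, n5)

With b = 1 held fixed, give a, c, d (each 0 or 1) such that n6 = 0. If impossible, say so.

a=0, c=1, d=1

Check with b = 1 and a=0, c=1, d=1:
n1 = NOT(d) = NOT 1 = 0
n2 = OR(b, a) = OR(1, 0) = 1
n3 = AND(n1, c) = AND(0, 1) = 0
n4 = AND(n3, n2) = AND(0, 1) = 0
n5 = AND(n2, n4) = AND(1, 0) = 0
n6 = AND(b, n5) = AND(1, 0) = 0
So n6 = 0.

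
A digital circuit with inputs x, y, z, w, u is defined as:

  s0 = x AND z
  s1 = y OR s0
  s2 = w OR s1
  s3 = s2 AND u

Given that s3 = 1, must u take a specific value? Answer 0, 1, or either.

1

s3 = s2 AND u must be 1, so both s2 = 1 and u = 1.
Every assignment with s3 = 1 has u = 1; there are 13 such assignment(s).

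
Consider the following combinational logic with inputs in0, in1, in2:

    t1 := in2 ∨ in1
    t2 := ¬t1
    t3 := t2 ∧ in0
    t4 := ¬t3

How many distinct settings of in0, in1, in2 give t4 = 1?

t4 = ¬t3 must be 1, so t3 = 0.
t3 = t2 ∧ in0 must be 0, so at least one of t2, in0 is 0.
Enumerating the 8 input combinations, 7 give t4 = 1 and 1 give t4 = 0.

7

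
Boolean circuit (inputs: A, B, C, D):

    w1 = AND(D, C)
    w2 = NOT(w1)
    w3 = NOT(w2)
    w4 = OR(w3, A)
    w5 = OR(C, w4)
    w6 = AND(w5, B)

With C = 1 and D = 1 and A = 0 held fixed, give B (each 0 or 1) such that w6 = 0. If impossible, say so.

Check with C = 1 and D = 1 and A = 0 and B=0:
w1 = AND(D, C) = AND(1, 1) = 1
w2 = NOT(w1) = NOT 1 = 0
w3 = NOT(w2) = NOT 0 = 1
w4 = OR(w3, A) = OR(1, 0) = 1
w5 = OR(C, w4) = OR(1, 1) = 1
w6 = AND(w5, B) = AND(1, 0) = 0
So w6 = 0.

B=0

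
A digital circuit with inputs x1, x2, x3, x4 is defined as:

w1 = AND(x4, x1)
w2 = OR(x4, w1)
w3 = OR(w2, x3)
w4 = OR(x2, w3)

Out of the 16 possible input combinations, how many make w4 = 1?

w4 = OR(x2, w3) must be 1, so at least one of x2, w3 is 1.
Enumerating the 16 input combinations, 14 give w4 = 1 and 2 give w4 = 0.

14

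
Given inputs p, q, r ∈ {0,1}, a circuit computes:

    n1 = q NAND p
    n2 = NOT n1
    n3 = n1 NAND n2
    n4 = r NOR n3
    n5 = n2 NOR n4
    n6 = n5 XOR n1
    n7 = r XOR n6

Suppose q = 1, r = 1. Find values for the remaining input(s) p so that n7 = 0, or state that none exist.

With q = 1, r = 1 fixed, none of the 2 settings of p give n7 = 0.
For example, with p=0:
n1 = q NAND p = 1 NAND 0 = 1
n2 = NOT n1 = NOT 1 = 0
n3 = n1 NAND n2 = 1 NAND 0 = 1
n4 = r NOR n3 = 1 NOR 1 = 0
n5 = n2 NOR n4 = 0 NOR 0 = 1
n6 = n5 XOR n1 = 1 XOR 1 = 0
n7 = r XOR n6 = 1 XOR 0 = 1
giving n7 = 1 ≠ 0.

no solution exists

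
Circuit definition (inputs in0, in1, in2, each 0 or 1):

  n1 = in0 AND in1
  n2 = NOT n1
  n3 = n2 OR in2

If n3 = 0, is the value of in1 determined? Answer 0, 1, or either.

n3 = n2 OR in2 must be 0, so both n2 = 0 and in2 = 0.
n2 = NOT n1 must be 0, so n1 = 1.
Every assignment with n3 = 0 has in1 = 1; there are 1 such assignment(s).
  in0=1, in1=1, in2=0

1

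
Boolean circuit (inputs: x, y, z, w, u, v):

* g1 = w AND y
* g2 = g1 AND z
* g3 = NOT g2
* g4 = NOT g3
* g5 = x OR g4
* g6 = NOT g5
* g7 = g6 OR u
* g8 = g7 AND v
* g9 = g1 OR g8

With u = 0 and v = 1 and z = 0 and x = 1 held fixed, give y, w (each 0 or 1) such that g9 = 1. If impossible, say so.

Check with u = 0 and v = 1 and z = 0 and x = 1 and y=1, w=1:
g1 = w AND y = 1 AND 1 = 1
g2 = g1 AND z = 1 AND 0 = 0
g3 = NOT g2 = NOT 0 = 1
g4 = NOT g3 = NOT 1 = 0
g5 = x OR g4 = 1 OR 0 = 1
g6 = NOT g5 = NOT 1 = 0
g7 = g6 OR u = 0 OR 0 = 0
g8 = g7 AND v = 0 AND 1 = 0
g9 = g1 OR g8 = 1 OR 0 = 1
So g9 = 1.

y=1, w=1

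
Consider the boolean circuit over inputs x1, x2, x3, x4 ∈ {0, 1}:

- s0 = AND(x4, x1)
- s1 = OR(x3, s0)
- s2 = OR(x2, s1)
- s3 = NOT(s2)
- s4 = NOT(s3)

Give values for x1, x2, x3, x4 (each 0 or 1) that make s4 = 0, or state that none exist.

s4 = NOT(s3) must be 0, so s3 = 1.
Check with x1=0 x2=0 x3=0 x4=0:
s0 = AND(x4, x1) = AND(0, 0) = 0
s1 = OR(x3, s0) = OR(0, 0) = 0
s2 = OR(x2, s1) = OR(0, 0) = 0
s3 = NOT(s2) = NOT 0 = 1
s4 = NOT(s3) = NOT 1 = 0
So s4 = 0 as required.

x1=0 x2=0 x3=0 x4=0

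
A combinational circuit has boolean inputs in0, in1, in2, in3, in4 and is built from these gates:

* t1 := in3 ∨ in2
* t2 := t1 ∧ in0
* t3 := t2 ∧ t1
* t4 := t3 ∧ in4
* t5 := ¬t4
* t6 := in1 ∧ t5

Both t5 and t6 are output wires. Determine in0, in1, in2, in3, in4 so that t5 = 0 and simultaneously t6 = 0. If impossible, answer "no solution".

in0=1, in1=0, in2=0, in3=1, in4=1

Check with in0=1, in1=0, in2=0, in3=1, in4=1:
t1 = in3 ∨ in2 = 1 ∨ 0 = 1
t2 = t1 ∧ in0 = 1 ∧ 1 = 1
t3 = t2 ∧ t1 = 1 ∧ 1 = 1
t4 = t3 ∧ in4 = 1 ∧ 1 = 1
t5 = ¬t4 = ¬1 = 0
t6 = in1 ∧ t5 = 0 ∧ 0 = 0
So t5 = 0 and t6 = 0.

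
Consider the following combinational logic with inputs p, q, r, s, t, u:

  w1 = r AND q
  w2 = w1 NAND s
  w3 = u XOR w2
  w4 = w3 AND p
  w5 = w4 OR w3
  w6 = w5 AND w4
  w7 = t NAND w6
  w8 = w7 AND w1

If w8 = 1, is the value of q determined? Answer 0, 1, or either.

w8 = w7 AND w1 must be 1, so both w7 = 1 and w1 = 1.
Every assignment with w8 = 1 has q = 1; there are 14 such assignment(s).

1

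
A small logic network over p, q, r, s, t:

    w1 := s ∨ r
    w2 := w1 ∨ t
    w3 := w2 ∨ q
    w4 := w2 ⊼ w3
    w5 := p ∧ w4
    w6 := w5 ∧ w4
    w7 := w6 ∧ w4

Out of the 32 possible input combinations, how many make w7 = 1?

w7 = w6 ∧ w4 must be 1, so both w6 = 1 and w4 = 1.
w6 = w5 ∧ w4 must be 1, so both w5 = 1 and w4 = 1.
w4 = w2 ⊼ w3 must be 1, so at least one of w2, w3 is 0.
Satisfying assignments:
  p=1, q=0, r=0, s=0, t=0
  p=1, q=1, r=0, s=0, t=0

2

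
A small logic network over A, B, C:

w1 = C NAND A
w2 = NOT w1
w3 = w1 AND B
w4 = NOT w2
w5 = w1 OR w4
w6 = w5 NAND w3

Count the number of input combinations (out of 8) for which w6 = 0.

w6 = w5 NAND w3 must be 0, so both w5 = 1 and w3 = 1.
Satisfying assignments:
  A=0, B=1, C=0
  A=0, B=1, C=1
  A=1, B=1, C=0

3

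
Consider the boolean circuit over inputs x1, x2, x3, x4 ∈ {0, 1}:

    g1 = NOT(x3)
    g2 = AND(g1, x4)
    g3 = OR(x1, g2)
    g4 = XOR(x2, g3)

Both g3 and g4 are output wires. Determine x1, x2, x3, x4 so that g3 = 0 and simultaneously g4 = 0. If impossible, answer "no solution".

Check with x1=0 x2=0 x3=1 x4=0:
g1 = NOT(x3) = NOT 1 = 0
g2 = AND(g1, x4) = AND(0, 0) = 0
g3 = OR(x1, g2) = OR(0, 0) = 0
g4 = XOR(x2, g3) = XOR(0, 0) = 0
So g3 = 0 and g4 = 0.

x1=0 x2=0 x3=1 x4=0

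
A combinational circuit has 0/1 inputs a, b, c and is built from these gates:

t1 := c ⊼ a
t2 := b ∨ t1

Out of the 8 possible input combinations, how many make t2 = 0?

t2 = b ∨ t1 must be 0, so both b = 0 and t1 = 0.
Satisfying assignments:
  a=1, b=0, c=1

1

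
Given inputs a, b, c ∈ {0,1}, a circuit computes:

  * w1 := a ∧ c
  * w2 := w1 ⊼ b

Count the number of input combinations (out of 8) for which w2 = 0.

1

w2 = w1 ⊼ b must be 0, so both w1 = 1 and b = 1.
Enumerating the 8 input combinations, 1 give w2 = 0 and 7 give w2 = 1.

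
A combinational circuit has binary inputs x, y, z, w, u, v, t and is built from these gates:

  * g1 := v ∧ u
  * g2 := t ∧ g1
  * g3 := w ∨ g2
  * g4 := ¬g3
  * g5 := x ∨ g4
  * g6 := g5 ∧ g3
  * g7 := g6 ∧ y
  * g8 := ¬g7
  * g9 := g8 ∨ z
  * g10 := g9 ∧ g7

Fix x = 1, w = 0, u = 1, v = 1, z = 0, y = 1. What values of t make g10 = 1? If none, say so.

no solution exists

With x = 1, w = 0, u = 1, v = 1, z = 0, y = 1 fixed, none of the 2 settings of t give g10 = 1.
For example, with t=1:
g1 = v ∧ u = 1 ∧ 1 = 1
g2 = t ∧ g1 = 1 ∧ 1 = 1
g3 = w ∨ g2 = 0 ∨ 1 = 1
g4 = ¬g3 = ¬1 = 0
g5 = x ∨ g4 = 1 ∨ 0 = 1
g6 = g5 ∧ g3 = 1 ∧ 1 = 1
g7 = g6 ∧ y = 1 ∧ 1 = 1
g8 = ¬g7 = ¬1 = 0
g9 = g8 ∨ z = 0 ∨ 0 = 0
g10 = g9 ∧ g7 = 0 ∧ 1 = 0
giving g10 = 0 ≠ 1.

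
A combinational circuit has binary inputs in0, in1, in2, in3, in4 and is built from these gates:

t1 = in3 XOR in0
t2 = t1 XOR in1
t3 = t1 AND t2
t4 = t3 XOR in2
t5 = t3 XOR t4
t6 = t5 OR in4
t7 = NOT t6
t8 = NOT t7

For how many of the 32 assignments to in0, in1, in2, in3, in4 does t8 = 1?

t8 = NOT t7 must be 1, so t7 = 0.
t7 = NOT t6 must be 0, so t6 = 1.
Enumerating the 32 input combinations, 24 give t8 = 1 and 8 give t8 = 0.

24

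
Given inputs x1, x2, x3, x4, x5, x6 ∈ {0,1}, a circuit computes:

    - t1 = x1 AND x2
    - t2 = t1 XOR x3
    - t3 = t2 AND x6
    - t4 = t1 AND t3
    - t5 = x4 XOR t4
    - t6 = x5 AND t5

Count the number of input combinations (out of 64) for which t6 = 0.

t6 = x5 AND t5 must be 0, so at least one of x5, t5 is 0.
Enumerating the 64 input combinations, 48 give t6 = 0 and 16 give t6 = 1.

48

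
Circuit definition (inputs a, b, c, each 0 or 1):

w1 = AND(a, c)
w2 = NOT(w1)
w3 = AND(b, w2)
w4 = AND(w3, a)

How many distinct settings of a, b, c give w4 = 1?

w4 = AND(w3, a) must be 1, so both w3 = 1 and a = 1.
Satisfying assignments:
  a=1, b=1, c=0

1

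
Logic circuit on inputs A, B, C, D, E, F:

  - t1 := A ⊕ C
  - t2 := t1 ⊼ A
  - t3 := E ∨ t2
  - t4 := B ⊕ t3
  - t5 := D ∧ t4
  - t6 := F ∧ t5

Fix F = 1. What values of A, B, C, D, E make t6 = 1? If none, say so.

A=1, B=0, C=1, D=1, E=0

t6 = F ∧ t5 must be 1, so both F = 1 and t5 = 1.
Check with F = 1 and A=1, B=0, C=1, D=1, E=0:
t1 = A ⊕ C = 1 ⊕ 1 = 0
t2 = t1 ⊼ A = 0 ⊼ 1 = 1
t3 = E ∨ t2 = 0 ∨ 1 = 1
t4 = B ⊕ t3 = 0 ⊕ 1 = 1
t5 = D ∧ t4 = 1 ∧ 1 = 1
t6 = F ∧ t5 = 1 ∧ 1 = 1
So t6 = 1.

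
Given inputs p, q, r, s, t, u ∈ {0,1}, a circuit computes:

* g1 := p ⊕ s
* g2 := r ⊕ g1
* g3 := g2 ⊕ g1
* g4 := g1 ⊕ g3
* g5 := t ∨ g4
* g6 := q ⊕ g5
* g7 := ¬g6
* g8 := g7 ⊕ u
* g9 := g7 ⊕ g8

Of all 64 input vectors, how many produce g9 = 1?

32

g9 = g7 ⊕ g8 must be 1, so g7 and g8 differ.
Enumerating the 64 input combinations, 32 give g9 = 1 and 32 give g9 = 0.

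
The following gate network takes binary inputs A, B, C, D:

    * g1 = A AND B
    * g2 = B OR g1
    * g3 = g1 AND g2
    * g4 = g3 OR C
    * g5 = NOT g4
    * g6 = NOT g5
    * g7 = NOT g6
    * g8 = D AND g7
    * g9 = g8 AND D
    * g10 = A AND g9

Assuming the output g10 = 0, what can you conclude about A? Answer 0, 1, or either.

Both values of A occur among assignments with g10 = 0:
  A=0: A=0, B=0, C=0, D=0
  A=1: A=1, B=0, C=0, D=0

either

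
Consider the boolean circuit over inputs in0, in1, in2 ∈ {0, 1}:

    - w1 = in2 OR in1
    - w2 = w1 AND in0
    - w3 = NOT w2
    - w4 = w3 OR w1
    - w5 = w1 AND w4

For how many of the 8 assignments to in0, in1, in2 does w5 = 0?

w5 = w1 AND w4 must be 0, so at least one of w1, w4 is 0.
Satisfying assignments:
  in0=0, in1=0, in2=0
  in0=1, in1=0, in2=0

2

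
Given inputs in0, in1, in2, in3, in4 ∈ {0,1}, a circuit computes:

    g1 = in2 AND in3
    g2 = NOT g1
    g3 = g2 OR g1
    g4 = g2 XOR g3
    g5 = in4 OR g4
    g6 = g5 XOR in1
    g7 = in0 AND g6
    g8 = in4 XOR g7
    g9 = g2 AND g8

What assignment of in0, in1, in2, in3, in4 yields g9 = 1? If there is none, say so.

in0=0, in1=0, in2=0, in3=1, in4=1

g9 = g2 AND g8 must be 1, so both g2 = 1 and g8 = 1.
g2 = NOT g1 must be 1, so g1 = 0.
Check with in0=0, in1=0, in2=0, in3=1, in4=1:
g1 = in2 AND in3 = 0 AND 1 = 0
g2 = NOT g1 = NOT 0 = 1
g3 = g2 OR g1 = 1 OR 0 = 1
g4 = g2 XOR g3 = 1 XOR 1 = 0
g5 = in4 OR g4 = 1 OR 0 = 1
g6 = g5 XOR in1 = 1 XOR 0 = 1
g7 = in0 AND g6 = 0 AND 1 = 0
g8 = in4 XOR g7 = 1 XOR 0 = 1
g9 = g2 AND g8 = 1 AND 1 = 1
So g9 = 1 as required.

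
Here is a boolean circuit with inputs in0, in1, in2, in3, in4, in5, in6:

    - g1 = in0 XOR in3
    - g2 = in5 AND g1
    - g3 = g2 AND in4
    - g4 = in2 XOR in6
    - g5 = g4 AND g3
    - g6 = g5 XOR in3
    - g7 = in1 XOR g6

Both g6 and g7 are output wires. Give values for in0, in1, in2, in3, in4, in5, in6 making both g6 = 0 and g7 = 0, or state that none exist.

in0=1 in1=0 in2=1 in3=0 in4=0 in5=0 in6=1

Check with in0=1 in1=0 in2=1 in3=0 in4=0 in5=0 in6=1:
g1 = in0 XOR in3 = 1 XOR 0 = 1
g2 = in5 AND g1 = 0 AND 1 = 0
g3 = g2 AND in4 = 0 AND 0 = 0
g4 = in2 XOR in6 = 1 XOR 1 = 0
g5 = g4 AND g3 = 0 AND 0 = 0
g6 = g5 XOR in3 = 0 XOR 0 = 0
g7 = in1 XOR g6 = 0 XOR 0 = 0
So g6 = 0 and g7 = 0.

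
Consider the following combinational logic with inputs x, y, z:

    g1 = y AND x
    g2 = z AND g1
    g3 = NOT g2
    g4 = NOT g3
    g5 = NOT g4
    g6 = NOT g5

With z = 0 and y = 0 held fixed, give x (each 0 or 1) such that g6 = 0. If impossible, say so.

g6 = NOT g5 must be 0, so g5 = 1.
g5 = NOT g4 must be 1, so g4 = 0.
Check with z = 0 and y = 0 and x=1:
g1 = y AND x = 0 AND 1 = 0
g2 = z AND g1 = 0 AND 0 = 0
g3 = NOT g2 = NOT 0 = 1
g4 = NOT g3 = NOT 1 = 0
g5 = NOT g4 = NOT 0 = 1
g6 = NOT g5 = NOT 1 = 0
So g6 = 0.

x=1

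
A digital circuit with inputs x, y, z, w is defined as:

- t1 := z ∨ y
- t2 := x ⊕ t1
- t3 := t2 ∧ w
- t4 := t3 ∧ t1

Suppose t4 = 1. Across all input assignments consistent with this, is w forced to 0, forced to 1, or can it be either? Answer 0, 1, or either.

t4 = t3 ∧ t1 must be 1, so both t3 = 1 and t1 = 1.
t3 = t2 ∧ w must be 1, so both t2 = 1 and w = 1.
Every assignment with t4 = 1 has w = 1; there are 3 such assignment(s).
  x=0, y=0, z=1, w=1
  x=0, y=1, z=0, w=1
  x=0, y=1, z=1, w=1

1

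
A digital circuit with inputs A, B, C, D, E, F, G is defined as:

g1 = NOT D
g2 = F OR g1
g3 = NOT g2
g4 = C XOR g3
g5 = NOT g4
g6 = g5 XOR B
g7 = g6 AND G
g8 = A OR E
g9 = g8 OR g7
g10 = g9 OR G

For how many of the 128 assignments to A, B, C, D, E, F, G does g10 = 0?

16

g10 = g9 OR G must be 0, so both g9 = 0 and G = 0.
g9 = g8 OR g7 must be 0, so both g8 = 0 and g7 = 0.
g8 = A OR E must be 0, so both A = 0 and E = 0.
Enumerating the 128 input combinations, 16 give g10 = 0 and 112 give g10 = 1.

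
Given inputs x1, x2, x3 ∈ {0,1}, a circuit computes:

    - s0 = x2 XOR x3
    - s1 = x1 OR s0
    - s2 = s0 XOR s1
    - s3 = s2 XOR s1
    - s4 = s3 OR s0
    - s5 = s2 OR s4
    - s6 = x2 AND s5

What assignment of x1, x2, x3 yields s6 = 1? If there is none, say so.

x1=0, x2=1, x3=0

s6 = x2 AND s5 must be 1, so both x2 = 1 and s5 = 1.
Check with x1=0, x2=1, x3=0:
s0 = x2 XOR x3 = 1 XOR 0 = 1
s1 = x1 OR s0 = 0 OR 1 = 1
s2 = s0 XOR s1 = 1 XOR 1 = 0
s3 = s2 XOR s1 = 0 XOR 1 = 1
s4 = s3 OR s0 = 1 OR 1 = 1
s5 = s2 OR s4 = 0 OR 1 = 1
s6 = x2 AND s5 = 1 AND 1 = 1
So s6 = 1 as required.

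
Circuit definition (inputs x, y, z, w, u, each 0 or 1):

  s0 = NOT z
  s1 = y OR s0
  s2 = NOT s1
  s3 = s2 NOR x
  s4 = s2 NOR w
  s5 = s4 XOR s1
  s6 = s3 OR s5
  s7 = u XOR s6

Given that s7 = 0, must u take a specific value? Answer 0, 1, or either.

either

Both values of u occur among assignments with s7 = 0:
  u=0: x=0, y=0, z=1, w=0, u=0
  u=1: x=0, y=0, z=0, w=0, u=1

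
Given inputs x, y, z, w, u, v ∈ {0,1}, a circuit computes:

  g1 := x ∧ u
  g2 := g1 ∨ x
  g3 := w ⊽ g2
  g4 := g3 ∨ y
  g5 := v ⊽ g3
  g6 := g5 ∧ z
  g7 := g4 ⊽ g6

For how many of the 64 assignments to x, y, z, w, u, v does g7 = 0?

g7 = g4 ⊽ g6 must be 0, so at least one of g4, g6 is 1.
Enumerating the 64 input combinations, 46 give g7 = 0 and 18 give g7 = 1.

46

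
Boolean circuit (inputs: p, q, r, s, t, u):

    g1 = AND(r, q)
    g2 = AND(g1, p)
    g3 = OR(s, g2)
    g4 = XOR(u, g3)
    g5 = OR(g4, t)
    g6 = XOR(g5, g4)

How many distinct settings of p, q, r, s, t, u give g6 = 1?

16

g6 = XOR(g5, g4) must be 1, so g5 and g4 differ.
Enumerating the 64 input combinations, 16 give g6 = 1 and 48 give g6 = 0.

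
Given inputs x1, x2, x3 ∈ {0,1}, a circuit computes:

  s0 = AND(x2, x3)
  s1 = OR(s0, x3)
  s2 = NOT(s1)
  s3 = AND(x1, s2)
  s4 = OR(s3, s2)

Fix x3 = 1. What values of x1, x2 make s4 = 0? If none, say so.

s4 = OR(s3, s2) must be 0, so both s3 = 0 and s2 = 0.
Check with x3 = 1 and x1=1, x2=1:
s0 = AND(x2, x3) = AND(1, 1) = 1
s1 = OR(s0, x3) = OR(1, 1) = 1
s2 = NOT(s1) = NOT 1 = 0
s3 = AND(x1, s2) = AND(1, 0) = 0
s4 = OR(s3, s2) = OR(0, 0) = 0
So s4 = 0.

x1=1, x2=1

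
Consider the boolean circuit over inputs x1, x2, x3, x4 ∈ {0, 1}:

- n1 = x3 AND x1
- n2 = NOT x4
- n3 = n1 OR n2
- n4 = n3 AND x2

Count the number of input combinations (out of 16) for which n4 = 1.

n4 = n3 AND x2 must be 1, so both n3 = 1 and x2 = 1.
n3 = n1 OR n2 must be 1, so at least one of n1, n2 is 1.
Enumerating the 16 input combinations, 5 give n4 = 1 and 11 give n4 = 0.

5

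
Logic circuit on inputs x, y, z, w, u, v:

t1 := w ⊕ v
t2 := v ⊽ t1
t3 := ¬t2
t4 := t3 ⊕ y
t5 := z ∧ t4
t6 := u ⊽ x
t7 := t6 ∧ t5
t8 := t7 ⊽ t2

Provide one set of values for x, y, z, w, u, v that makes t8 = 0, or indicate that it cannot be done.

Check with x=0 y=1 z=1 w=0 u=1 v=0:
t1 = w ⊕ v = 0 ⊕ 0 = 0
t2 = v ⊽ t1 = 0 ⊽ 0 = 1
t3 = ¬t2 = ¬1 = 0
t4 = t3 ⊕ y = 0 ⊕ 1 = 1
t5 = z ∧ t4 = 1 ∧ 1 = 1
t6 = u ⊽ x = 1 ⊽ 0 = 0
t7 = t6 ∧ t5 = 0 ∧ 1 = 0
t8 = t7 ⊽ t2 = 0 ⊽ 1 = 0
So t8 = 0 as required.

x=0 y=1 z=1 w=0 u=1 v=0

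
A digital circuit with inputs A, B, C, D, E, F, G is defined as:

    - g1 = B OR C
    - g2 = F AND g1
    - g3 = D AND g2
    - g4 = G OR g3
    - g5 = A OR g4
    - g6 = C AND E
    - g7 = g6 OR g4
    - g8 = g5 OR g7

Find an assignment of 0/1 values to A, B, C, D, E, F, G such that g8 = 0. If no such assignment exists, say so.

A=0 B=1 C=0 D=1 E=0 F=0 G=0

g8 = g5 OR g7 must be 0, so both g5 = 0 and g7 = 0.
g5 = A OR g4 must be 0, so both A = 0 and g4 = 0.
g7 = g6 OR g4 must be 0, so both g6 = 0 and g4 = 0.
Check with A=0 B=1 C=0 D=1 E=0 F=0 G=0:
g1 = B OR C = 1 OR 0 = 1
g2 = F AND g1 = 0 AND 1 = 0
g3 = D AND g2 = 1 AND 0 = 0
g4 = G OR g3 = 0 OR 0 = 0
g5 = A OR g4 = 0 OR 0 = 0
g6 = C AND E = 0 AND 0 = 0
g7 = g6 OR g4 = 0 OR 0 = 0
g8 = g5 OR g7 = 0 OR 0 = 0
So g8 = 0 as required.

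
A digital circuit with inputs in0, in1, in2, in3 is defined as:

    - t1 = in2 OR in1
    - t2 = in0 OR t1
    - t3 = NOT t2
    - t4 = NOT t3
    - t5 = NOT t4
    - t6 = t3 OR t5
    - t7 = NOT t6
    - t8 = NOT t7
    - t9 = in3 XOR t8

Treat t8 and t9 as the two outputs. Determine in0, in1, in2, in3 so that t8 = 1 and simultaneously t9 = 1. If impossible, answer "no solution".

in0=0, in1=0, in2=0, in3=0

Check with in0=0, in1=0, in2=0, in3=0:
t1 = in2 OR in1 = 0 OR 0 = 0
t2 = in0 OR t1 = 0 OR 0 = 0
t3 = NOT t2 = NOT 0 = 1
t4 = NOT t3 = NOT 1 = 0
t5 = NOT t4 = NOT 0 = 1
t6 = t3 OR t5 = 1 OR 1 = 1
t7 = NOT t6 = NOT 1 = 0
t8 = NOT t7 = NOT 0 = 1
t9 = in3 XOR t8 = 0 XOR 1 = 1
So t8 = 1 and t9 = 1.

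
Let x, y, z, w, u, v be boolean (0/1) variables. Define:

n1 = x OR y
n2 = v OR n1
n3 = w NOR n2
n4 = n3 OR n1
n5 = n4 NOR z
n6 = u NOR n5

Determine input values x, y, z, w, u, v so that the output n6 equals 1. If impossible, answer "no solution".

n6 = u NOR n5 must be 1, so both u = 0 and n5 = 0.
Check with x=1, y=1, z=0, w=1, u=0, v=0:
n1 = x OR y = 1 OR 1 = 1
n2 = v OR n1 = 0 OR 1 = 1
n3 = w NOR n2 = 1 NOR 1 = 0
n4 = n3 OR n1 = 0 OR 1 = 1
n5 = n4 NOR z = 1 NOR 0 = 0
n6 = u NOR n5 = 0 NOR 0 = 1
So n6 = 1 as required.

x=1, y=1, z=0, w=1, u=0, v=0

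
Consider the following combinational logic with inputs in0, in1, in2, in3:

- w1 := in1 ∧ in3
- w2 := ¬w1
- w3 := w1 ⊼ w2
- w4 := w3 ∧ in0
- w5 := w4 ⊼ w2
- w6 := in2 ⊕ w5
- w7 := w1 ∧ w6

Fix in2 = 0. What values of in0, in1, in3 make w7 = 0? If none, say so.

w7 = w1 ∧ w6 must be 0, so at least one of w1, w6 is 0.
Check with in2 = 0 and in0=1, in1=1, in3=0:
w1 = in1 ∧ in3 = 1 ∧ 0 = 0
w2 = ¬w1 = ¬0 = 1
w3 = w1 ⊼ w2 = 0 ⊼ 1 = 1
w4 = w3 ∧ in0 = 1 ∧ 1 = 1
w5 = w4 ⊼ w2 = 1 ⊼ 1 = 0
w6 = in2 ⊕ w5 = 0 ⊕ 0 = 0
w7 = w1 ∧ w6 = 0 ∧ 0 = 0
So w7 = 0.

in0=1, in1=1, in3=0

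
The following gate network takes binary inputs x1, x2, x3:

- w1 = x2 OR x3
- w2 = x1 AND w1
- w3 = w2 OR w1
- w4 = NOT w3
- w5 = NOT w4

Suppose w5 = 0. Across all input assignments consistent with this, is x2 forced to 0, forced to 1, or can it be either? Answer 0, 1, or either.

w5 = NOT w4 must be 0, so w4 = 1.
w4 = NOT w3 must be 1, so w3 = 0.
w3 = w2 OR w1 must be 0, so both w2 = 0 and w1 = 0.
Every assignment with w5 = 0 has x2 = 0; there are 2 such assignment(s).
  x1=0, x2=0, x3=0
  x1=1, x2=0, x3=0

0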